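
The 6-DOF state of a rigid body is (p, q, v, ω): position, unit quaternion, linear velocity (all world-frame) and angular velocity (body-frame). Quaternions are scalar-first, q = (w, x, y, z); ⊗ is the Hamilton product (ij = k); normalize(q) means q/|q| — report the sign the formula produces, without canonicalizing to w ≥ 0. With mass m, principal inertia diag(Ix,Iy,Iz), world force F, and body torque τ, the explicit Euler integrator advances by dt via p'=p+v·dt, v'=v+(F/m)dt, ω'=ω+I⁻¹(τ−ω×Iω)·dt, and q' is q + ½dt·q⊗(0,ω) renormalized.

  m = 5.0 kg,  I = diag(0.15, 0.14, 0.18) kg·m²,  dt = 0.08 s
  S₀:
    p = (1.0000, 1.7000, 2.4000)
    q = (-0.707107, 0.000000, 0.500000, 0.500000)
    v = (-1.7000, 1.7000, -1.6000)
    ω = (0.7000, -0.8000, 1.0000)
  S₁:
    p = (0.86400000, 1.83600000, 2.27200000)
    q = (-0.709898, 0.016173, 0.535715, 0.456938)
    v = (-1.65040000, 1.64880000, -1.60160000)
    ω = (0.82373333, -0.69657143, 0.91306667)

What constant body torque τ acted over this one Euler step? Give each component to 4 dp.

τ = (0.2000, 0.1600, -0.1900)

Δω = ω₁−ω₀ = (0.12373333, 0.10342857, -0.08693333)
ω₀×(Iω₀) = (-0.0320, -0.0210, 0.0056)
τ = I·(Δω/dt) + ω₀×(Iω₀) = (0.2000, 0.1600, -0.1900)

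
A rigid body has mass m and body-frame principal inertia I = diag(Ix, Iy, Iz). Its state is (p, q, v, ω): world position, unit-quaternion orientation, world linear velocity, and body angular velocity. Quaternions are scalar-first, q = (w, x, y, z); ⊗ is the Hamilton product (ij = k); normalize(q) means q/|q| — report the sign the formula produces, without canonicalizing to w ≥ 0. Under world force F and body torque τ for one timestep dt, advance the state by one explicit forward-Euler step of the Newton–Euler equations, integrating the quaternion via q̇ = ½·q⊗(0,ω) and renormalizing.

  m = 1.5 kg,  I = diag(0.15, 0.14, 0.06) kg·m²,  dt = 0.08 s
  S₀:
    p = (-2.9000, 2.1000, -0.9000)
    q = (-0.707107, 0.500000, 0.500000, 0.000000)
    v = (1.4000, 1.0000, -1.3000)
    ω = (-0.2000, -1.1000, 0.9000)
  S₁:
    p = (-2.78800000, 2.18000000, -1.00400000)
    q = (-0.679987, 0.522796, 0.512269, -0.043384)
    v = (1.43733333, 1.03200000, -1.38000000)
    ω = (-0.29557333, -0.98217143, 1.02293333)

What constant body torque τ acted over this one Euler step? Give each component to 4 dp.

ω₁ − ω₀ = (-0.09557333, 0.11782857, 0.12293333)
ω₀×(Iω₀) = (0.0792, -0.0162, -0.0022)
I·α + gyro = (-0.1000, 0.1900, 0.0900)

τ = (-0.1000, 0.1900, 0.0900)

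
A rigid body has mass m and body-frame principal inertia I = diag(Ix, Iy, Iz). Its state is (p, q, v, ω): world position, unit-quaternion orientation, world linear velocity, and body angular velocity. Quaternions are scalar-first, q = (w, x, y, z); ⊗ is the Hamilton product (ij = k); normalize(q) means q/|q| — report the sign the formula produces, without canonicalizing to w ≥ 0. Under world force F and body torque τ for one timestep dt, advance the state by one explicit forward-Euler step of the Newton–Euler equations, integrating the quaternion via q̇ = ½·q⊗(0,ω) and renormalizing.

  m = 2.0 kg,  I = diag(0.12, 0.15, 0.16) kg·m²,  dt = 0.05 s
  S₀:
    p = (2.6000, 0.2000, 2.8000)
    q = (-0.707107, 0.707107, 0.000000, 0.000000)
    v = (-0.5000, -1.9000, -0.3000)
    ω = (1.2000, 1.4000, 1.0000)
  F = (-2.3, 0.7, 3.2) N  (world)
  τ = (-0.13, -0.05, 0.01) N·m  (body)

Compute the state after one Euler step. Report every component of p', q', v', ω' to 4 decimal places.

new position p' = (2.5750, 0.1050, 2.7850)
v + (F/m)dt = (-0.5575, -1.8825, -0.2200)
precession coupling ω×(Iω) = (0.0140, -0.0480, 0.0504)
(τ − ω×Iω)/I = (-1.2000, -0.0133, -0.2525)
ω + α·dt = (1.1400, 1.3993, 0.9874)
Hamilton product q⊗(0,ω) = (-0.8485284, -0.8485284, -1.6970568, 0.2828428)
updated quaternion q' = (-0.7273, 0.6850, -0.0424, 0.0071)

p' = (2.5750, 0.1050, 2.7850)
q' = (-0.7273, 0.6850, -0.0424, 0.0071)
v' = (-0.5575, -1.8825, -0.2200)
ω' = (1.1400, 1.3993, 0.9874)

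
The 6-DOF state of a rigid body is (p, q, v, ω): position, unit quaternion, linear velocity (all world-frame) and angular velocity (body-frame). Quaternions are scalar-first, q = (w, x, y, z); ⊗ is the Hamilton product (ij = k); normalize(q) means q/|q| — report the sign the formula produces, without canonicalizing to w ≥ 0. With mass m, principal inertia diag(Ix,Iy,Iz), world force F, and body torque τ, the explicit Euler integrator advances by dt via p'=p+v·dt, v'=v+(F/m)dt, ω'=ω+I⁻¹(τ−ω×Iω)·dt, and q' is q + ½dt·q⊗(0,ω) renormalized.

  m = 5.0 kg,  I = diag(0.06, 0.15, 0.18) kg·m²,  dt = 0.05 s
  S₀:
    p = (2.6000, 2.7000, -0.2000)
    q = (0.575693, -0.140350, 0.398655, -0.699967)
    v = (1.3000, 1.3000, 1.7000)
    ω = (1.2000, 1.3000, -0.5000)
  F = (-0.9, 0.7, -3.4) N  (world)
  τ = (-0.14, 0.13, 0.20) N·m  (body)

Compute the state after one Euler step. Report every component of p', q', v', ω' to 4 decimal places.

p' = (2.6650, 2.7650, -0.1150)
q' = (0.5576, -0.1052, 0.3942, -0.7229)
v' = (1.2910, 1.3070, 1.6660)
ω' = (1.0996, 1.3193, -0.4834)

a = (-0.1800, 0.1400, -0.6800)
p + v·dt = (2.6650, 2.7650, -0.1150)
new velocity v' = (1.2910, 1.3070, 1.6660)
ω×(Iω) gyroscopic = (-0.0195, 0.0720, 0.1404)
α = I⁻¹(τ − ω×Iω) = (-2.0083, 0.3867, 0.3311)
ω' = ω + α·dt = (1.0996, 1.3193, -0.4834)
q⊗(0,ω) = (-0.6998150, 1.4014612, -0.1617345, -0.9486875)
updated quaternion q' = (0.5576, -0.1052, 0.3942, -0.7229)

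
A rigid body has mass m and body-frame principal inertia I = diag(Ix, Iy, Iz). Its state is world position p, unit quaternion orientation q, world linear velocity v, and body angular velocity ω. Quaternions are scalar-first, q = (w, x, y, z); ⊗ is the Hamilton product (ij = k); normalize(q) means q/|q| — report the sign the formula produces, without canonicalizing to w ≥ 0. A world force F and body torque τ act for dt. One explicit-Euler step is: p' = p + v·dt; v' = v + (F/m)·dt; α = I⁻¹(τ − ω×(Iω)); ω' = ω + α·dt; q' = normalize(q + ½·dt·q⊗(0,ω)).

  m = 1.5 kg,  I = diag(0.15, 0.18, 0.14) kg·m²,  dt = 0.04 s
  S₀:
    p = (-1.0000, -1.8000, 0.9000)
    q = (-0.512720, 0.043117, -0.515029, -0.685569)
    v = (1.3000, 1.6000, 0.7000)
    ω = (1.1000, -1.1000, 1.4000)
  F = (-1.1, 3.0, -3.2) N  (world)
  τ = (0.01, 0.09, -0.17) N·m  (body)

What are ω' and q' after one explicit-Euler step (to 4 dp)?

(τ − ω×Iω)/I = (-0.3440, 0.4144, -0.9550)
ω + α·dt = (1.0862, -1.0834, 1.3618)
Hamilton product q⊗(0,ω) = (0.3458360, -2.0391585, -0.2504977, -0.1987048)
updated quaternion q' = (-0.5054, 0.0023, -0.5196, -0.6889)

ω' = (1.0862, -1.0834, 1.3618)
q' = (-0.5054, 0.0023, -0.5196, -0.6889)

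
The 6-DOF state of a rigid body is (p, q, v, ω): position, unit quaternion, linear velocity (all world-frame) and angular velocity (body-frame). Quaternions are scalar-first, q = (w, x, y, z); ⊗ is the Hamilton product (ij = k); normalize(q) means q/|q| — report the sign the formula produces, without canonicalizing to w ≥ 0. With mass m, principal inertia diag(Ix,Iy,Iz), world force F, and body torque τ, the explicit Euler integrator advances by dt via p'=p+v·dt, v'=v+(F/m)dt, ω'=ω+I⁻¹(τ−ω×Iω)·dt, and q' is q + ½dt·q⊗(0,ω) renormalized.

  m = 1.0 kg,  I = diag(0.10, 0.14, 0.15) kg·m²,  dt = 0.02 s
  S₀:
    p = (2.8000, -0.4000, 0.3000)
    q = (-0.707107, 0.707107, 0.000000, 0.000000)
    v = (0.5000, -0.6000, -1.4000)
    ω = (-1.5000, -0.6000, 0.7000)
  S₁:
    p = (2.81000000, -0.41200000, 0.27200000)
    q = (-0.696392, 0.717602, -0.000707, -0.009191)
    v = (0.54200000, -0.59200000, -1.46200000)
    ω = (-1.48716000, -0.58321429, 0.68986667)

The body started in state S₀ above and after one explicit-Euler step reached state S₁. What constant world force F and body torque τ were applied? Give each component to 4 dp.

F = (2.1000, 0.4000, -3.1000)
τ = (0.0600, 0.1700, -0.0400)

Δv = v₁−v₀ = (0.04200000, 0.00800000, -0.06200000)
F = m·Δv/dt = (2.1000, 0.4000, -3.1000)
rate change Δω = (0.01284000, 0.01678571, -0.01013333)
precession coupling = (-0.0042, 0.0525, 0.0360)
I·α + gyro = (0.0600, 0.1700, -0.0400)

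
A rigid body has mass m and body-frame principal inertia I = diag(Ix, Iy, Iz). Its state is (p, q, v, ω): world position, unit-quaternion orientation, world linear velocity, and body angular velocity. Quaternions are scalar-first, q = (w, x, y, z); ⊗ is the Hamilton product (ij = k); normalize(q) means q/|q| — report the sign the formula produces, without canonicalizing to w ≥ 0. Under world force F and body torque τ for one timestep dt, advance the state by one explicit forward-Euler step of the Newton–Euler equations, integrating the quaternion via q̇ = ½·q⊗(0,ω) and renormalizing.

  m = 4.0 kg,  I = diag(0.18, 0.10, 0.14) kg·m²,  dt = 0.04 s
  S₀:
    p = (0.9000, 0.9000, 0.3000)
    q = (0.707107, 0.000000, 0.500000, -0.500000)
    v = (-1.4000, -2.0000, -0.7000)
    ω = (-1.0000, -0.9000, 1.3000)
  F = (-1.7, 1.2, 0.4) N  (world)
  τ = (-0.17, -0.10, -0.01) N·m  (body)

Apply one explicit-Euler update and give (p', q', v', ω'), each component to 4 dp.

a = F/m = (-0.4250, 0.3000, 0.1000)
new position p' = (0.8440, 0.8200, 0.2720)
new velocity v' = (-1.4170, -1.9880, -0.6960)
ω×(Iω) gyroscopic = (-0.0468, -0.0520, -0.0720)
angular accel α = (-0.6844, -0.4800, 0.4429)
ω' = ω + α·dt = (-1.0274, -0.9192, 1.3177)
2q̇ = q⊗(0,ω) = (1.1000000, -0.5071070, -0.1363963, 1.4192391)
q + ½dt·q⊗(0,ω), renormalized = (0.7286, -0.0101, 0.4969, -0.4713)

p' = (0.8440, 0.8200, 0.2720)
q' = (0.7286, -0.0101, 0.4969, -0.4713)
v' = (-1.4170, -1.9880, -0.6960)
ω' = (-1.0274, -0.9192, 1.3177)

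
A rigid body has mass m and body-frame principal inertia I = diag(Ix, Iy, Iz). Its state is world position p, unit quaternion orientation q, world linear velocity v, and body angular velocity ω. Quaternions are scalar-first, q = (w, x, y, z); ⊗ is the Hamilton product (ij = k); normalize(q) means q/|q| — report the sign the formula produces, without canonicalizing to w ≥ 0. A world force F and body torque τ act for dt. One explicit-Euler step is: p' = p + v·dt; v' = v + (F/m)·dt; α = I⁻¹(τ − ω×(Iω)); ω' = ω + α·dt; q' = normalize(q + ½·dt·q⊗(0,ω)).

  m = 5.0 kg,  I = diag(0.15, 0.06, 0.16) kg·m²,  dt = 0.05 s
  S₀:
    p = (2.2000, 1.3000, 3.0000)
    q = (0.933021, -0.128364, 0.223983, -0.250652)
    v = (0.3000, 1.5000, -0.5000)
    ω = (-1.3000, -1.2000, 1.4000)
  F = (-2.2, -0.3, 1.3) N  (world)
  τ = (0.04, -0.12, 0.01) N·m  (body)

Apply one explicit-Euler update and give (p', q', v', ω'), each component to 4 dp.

p' = (2.2150, 1.3750, 2.9750)
q' = (0.9428, -0.1581, 0.2083, -0.2065)
v' = (0.2780, 1.4970, -0.4870)
ω' = (-1.2307, -1.3152, 1.4470)

new position p' = (2.2150, 1.3750, 2.9750)
new velocity v' = (0.2780, 1.4970, -0.4870)
α = I⁻¹(τ − ω×Iω) = (1.3867, -2.3033, 0.9400)
ω' = ω + α·dt = (-1.2307, -1.3152, 1.4470)
Hamilton product q⊗(0,ω) = (0.4528192, -1.2001335, -0.6140680, 1.7514441)
q + ½dt·q⊗(0,ω), renormalized = (0.9428, -0.1581, 0.2083, -0.2065)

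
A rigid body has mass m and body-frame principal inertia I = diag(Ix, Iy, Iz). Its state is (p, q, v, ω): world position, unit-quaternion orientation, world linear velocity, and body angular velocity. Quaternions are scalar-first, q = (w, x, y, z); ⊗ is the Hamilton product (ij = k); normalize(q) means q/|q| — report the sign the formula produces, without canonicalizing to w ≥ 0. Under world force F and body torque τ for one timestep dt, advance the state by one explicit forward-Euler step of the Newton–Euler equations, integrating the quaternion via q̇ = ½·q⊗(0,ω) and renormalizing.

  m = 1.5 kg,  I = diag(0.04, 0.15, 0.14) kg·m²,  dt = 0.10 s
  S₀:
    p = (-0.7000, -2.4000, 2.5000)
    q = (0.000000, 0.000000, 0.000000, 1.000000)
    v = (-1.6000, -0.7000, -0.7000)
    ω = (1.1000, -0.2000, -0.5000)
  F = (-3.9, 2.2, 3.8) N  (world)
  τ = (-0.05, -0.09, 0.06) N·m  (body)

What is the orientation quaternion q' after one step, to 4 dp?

q⊗(0,ω) = (0.5000000, 0.2000000, 1.1000000, 0.0000000)
updated quaternion q' = (0.0250, 0.0100, 0.0549, 0.9981)

q' = (0.0250, 0.0100, 0.0549, 0.9981)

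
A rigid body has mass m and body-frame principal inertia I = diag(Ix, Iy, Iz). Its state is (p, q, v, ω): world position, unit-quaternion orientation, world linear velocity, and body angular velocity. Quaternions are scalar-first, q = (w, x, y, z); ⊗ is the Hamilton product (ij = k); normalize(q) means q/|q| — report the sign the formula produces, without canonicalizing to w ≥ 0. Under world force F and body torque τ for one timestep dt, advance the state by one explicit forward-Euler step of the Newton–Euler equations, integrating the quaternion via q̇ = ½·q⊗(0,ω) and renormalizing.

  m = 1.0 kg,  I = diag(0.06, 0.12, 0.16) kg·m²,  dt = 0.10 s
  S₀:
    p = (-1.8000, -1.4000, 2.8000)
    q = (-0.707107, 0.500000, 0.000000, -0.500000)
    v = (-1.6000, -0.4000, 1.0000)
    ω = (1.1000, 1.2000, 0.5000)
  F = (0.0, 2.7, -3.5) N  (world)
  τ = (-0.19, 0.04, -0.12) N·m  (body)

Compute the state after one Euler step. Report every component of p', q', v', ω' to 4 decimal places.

a = F/m = (0.0000, 2.7000, -3.5000)
p' = p + v·dt = (-1.9600, -1.4400, 2.9000)
v + (F/m)dt = (-1.6000, -0.1300, 0.6500)
ω×(Iω) gyroscopic = (0.0240, -0.0550, 0.0792)
α = I⁻¹(τ − ω×Iω) = (-3.5667, 0.7917, -1.2450)
ω + α·dt = (0.7433, 1.2792, 0.3755)
q⊗(0,ω) = (-0.3000000, -0.1778177, -1.6485284, 0.2464465)
q + ½dt·q⊗(0,ω), renormalized = (-0.7195, 0.4893, -0.0821, -0.4859)

p' = (-1.9600, -1.4400, 2.9000)
q' = (-0.7195, 0.4893, -0.0821, -0.4859)
v' = (-1.6000, -0.1300, 0.6500)
ω' = (0.7433, 1.2792, 0.3755)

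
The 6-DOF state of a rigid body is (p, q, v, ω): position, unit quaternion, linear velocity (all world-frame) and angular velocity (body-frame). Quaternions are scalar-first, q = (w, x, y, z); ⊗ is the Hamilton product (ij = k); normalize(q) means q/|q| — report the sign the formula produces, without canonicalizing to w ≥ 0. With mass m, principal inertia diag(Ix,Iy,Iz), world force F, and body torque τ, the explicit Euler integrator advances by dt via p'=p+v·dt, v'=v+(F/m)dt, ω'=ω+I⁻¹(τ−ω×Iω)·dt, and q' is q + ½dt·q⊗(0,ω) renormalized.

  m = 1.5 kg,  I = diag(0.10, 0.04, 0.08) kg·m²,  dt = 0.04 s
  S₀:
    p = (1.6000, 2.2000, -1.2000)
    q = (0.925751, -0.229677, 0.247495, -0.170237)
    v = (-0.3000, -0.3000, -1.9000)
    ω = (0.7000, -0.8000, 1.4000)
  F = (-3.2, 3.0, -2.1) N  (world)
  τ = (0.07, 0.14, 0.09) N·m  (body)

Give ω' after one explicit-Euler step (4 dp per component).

ω×(Iω) gyroscopic = (-0.0448, 0.0196, 0.0336)
angular accel α = (1.1480, 3.0100, 0.7050)
new body rate ω' = (0.7459, -0.6796, 1.4282)

ω' = (0.7459, -0.6796, 1.4282)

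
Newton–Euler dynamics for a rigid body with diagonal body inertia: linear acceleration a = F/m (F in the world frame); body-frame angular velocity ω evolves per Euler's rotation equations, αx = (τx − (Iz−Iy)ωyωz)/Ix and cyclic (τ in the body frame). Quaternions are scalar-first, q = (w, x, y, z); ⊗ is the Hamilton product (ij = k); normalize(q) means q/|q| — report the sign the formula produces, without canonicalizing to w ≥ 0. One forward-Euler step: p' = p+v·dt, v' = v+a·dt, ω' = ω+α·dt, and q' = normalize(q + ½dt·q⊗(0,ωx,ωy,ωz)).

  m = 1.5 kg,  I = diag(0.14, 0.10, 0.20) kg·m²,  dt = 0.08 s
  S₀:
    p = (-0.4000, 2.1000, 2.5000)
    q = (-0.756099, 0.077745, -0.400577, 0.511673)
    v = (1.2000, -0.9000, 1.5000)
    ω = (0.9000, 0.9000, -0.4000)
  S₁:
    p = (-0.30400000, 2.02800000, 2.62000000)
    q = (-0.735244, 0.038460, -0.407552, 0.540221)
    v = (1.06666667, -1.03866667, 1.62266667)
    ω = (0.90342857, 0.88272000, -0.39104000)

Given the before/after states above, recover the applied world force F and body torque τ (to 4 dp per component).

F = (-2.5000, -2.6000, 2.3000)
τ = (-0.0300, 0.0000, -0.0100)

ω₁ − ω₀ = (0.00342857, -0.01728000, 0.00896000)
τ = I·(Δω/dt) + ω₀×(Iω₀) = (-0.0300, 0.0000, -0.0100)
v₁ − v₀ = (-0.13333333, -0.13866667, 0.12266667)
F = m·Δv/dt = (-2.5000, -2.6000, 2.3000)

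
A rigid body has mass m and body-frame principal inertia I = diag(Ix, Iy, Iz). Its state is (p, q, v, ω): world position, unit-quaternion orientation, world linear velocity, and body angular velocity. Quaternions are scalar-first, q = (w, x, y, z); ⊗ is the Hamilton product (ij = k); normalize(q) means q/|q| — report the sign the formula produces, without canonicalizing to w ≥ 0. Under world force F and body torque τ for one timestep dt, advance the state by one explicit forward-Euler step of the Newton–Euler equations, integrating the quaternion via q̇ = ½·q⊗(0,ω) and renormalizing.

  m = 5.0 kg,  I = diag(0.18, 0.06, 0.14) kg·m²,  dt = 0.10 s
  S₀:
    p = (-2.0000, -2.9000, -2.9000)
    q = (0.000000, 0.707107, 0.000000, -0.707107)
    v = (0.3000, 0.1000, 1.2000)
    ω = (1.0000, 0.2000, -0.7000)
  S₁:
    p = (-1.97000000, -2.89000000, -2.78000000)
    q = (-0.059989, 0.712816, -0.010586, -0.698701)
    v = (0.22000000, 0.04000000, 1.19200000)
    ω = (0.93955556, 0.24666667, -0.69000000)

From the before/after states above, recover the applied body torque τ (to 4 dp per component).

τ = (-0.1200, 0.0000, -0.0100)

rate change Δω = (-0.06044444, 0.04666667, 0.01000000)
ω₀×(Iω₀) = (-0.0112, -0.0280, -0.0240)
applied torque τ = (-0.1200, 0.0000, -0.0100)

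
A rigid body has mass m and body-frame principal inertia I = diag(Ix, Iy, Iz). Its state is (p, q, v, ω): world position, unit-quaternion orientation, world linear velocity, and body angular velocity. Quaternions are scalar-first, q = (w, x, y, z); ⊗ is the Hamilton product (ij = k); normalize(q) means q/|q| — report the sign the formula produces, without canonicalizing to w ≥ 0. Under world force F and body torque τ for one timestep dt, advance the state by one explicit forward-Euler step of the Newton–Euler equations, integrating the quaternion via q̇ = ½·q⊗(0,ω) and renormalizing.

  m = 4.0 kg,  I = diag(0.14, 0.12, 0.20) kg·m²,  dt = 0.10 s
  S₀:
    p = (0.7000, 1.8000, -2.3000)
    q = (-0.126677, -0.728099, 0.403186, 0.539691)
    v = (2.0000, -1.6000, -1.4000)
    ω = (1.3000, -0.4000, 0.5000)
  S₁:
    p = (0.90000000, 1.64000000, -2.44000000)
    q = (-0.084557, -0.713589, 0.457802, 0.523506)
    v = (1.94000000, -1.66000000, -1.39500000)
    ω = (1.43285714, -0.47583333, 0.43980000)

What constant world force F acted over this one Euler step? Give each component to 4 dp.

v₁ − v₀ = (-0.06000000, -0.06000000, 0.00500000)
m·(v₁−v₀)/dt = (-2.4000, -2.4000, 0.2000)

F = (-2.4000, -2.4000, 0.2000)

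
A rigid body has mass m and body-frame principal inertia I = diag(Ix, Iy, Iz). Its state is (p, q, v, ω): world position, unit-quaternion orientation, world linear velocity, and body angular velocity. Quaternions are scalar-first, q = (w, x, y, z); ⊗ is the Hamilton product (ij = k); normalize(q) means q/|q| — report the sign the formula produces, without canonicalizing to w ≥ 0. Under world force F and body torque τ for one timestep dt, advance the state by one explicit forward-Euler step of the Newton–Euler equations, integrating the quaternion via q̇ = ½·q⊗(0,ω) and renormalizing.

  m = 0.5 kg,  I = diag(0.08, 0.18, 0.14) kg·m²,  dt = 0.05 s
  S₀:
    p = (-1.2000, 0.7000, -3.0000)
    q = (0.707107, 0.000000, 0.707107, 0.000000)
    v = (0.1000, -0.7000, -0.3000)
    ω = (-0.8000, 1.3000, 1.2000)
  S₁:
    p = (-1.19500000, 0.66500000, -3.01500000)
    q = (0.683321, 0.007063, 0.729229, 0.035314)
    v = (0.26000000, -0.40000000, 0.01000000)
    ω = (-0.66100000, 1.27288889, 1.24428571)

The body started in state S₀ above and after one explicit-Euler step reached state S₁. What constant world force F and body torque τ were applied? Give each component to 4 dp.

velocity change Δv = (0.16000000, 0.30000000, 0.31000000)
F = m·Δv/dt = (1.6000, 3.0000, 3.1000)
ω₁ − ω₀ = (0.13900000, -0.02711111, 0.04428571)
gyro term ω₀×Iω₀ = (-0.0624, 0.0576, -0.1040)
applied torque τ = (0.1600, -0.0400, 0.0200)

F = (1.6000, 3.0000, 3.1000)
τ = (0.1600, -0.0400, 0.0200)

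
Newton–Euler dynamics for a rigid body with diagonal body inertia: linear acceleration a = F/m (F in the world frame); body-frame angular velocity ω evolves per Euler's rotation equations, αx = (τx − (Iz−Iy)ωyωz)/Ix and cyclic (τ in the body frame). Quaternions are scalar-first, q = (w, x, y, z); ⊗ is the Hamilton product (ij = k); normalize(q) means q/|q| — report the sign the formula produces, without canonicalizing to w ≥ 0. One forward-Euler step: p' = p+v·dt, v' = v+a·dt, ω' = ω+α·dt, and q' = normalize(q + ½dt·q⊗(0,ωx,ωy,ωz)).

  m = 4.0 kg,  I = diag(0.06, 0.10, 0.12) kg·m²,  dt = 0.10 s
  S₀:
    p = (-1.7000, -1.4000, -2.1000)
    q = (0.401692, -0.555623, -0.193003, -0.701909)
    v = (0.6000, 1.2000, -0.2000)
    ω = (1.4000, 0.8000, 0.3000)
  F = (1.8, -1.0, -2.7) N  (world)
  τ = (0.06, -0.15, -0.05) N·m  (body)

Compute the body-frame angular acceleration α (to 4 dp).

precession coupling ω×(Iω) = (0.0048, -0.0252, 0.0448)
α = I⁻¹(τ − ω×Iω) = (0.9200, -1.2480, -0.7900)

α = (0.9200, -1.2480, -0.7900)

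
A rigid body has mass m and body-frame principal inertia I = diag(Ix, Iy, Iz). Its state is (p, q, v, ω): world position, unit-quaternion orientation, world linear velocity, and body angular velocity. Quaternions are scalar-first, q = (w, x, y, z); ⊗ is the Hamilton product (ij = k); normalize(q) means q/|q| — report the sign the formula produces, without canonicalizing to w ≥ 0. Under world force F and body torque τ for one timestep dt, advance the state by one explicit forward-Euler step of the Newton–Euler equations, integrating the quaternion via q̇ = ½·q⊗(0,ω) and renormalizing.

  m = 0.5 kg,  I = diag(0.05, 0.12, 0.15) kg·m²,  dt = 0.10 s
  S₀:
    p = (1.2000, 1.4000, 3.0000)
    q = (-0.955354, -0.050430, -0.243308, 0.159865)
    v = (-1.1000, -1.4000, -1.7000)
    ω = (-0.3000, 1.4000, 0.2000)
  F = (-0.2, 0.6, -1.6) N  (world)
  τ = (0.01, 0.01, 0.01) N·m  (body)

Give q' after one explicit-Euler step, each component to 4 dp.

q⊗(0,ω) = (0.2935292, 0.0141336, -1.3753691, -0.3346652)
q' = normalize(q + ½dt·q⊗(0,ω)) = (-0.9382, -0.0496, -0.3113, 0.1428)

q' = (-0.9382, -0.0496, -0.3113, 0.1428)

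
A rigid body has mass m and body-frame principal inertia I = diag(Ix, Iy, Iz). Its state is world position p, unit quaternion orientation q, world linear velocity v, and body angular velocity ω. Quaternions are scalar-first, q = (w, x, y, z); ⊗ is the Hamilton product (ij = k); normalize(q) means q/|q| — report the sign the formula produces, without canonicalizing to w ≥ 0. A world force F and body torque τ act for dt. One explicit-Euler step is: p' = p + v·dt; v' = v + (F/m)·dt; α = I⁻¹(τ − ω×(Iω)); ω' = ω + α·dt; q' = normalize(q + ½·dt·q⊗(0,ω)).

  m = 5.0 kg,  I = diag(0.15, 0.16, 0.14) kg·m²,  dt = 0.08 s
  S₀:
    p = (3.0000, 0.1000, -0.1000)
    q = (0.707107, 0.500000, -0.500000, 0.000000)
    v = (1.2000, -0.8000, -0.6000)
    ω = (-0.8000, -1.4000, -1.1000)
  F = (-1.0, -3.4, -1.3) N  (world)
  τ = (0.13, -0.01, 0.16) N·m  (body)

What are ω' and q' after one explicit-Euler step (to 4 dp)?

ω' = (-0.7142, -1.4094, -1.0150)
q' = (0.6930, 0.4979, -0.5160, -0.0749)

(τ − ω×Iω)/I = (1.0720, -0.1175, 1.0629)
ω + α·dt = (-0.7142, -1.4094, -1.0150)
q⊗(0,ω) = (-0.3000000, -0.0156856, -0.4399498, -1.8778177)
updated quaternion q' = (0.6930, 0.4979, -0.5160, -0.0749)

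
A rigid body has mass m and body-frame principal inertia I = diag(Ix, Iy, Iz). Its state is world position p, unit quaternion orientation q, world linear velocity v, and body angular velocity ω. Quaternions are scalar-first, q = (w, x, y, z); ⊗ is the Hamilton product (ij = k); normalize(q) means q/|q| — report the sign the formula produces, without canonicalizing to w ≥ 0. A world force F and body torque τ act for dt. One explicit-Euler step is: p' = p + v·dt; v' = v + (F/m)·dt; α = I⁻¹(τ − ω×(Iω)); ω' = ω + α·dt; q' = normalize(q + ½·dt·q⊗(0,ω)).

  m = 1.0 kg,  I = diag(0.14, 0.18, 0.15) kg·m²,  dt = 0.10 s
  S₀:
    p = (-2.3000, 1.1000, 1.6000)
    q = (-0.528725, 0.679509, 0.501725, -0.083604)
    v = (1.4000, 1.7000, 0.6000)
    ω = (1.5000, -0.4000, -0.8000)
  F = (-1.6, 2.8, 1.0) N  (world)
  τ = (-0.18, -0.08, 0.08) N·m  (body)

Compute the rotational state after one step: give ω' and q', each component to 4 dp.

angular accel α = (-1.2171, -0.5111, 0.6933)
ω + α·dt = (1.3783, -0.4511, -0.7307)
Hamilton product q⊗(0,ω) = (-0.8854567, -1.2279091, 0.6296912, -0.6014111)
q + ½dt·q⊗(0,ω), renormalized = (-0.5708, 0.6158, 0.5312, -0.1132)

ω' = (1.3783, -0.4511, -0.7307)
q' = (-0.5708, 0.6158, 0.5312, -0.1132)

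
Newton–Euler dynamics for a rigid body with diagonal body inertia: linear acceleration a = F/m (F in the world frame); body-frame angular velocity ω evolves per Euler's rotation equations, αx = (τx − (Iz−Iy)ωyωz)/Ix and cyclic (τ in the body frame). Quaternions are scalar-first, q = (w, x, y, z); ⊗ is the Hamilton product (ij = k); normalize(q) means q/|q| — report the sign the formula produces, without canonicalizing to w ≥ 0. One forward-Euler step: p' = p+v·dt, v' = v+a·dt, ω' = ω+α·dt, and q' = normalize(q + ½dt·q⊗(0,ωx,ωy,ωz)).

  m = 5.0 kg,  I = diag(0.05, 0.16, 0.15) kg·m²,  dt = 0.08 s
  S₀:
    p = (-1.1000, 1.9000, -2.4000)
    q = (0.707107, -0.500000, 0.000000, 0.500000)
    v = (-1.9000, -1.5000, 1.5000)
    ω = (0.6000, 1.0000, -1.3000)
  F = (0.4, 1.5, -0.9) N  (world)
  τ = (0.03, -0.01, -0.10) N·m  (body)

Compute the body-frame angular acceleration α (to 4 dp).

α = (0.3400, -0.5500, -1.1067)

precession coupling ω×(Iω) = (0.0130, 0.0780, 0.0660)
(τ − ω×Iω)/I = (0.3400, -0.5500, -1.1067)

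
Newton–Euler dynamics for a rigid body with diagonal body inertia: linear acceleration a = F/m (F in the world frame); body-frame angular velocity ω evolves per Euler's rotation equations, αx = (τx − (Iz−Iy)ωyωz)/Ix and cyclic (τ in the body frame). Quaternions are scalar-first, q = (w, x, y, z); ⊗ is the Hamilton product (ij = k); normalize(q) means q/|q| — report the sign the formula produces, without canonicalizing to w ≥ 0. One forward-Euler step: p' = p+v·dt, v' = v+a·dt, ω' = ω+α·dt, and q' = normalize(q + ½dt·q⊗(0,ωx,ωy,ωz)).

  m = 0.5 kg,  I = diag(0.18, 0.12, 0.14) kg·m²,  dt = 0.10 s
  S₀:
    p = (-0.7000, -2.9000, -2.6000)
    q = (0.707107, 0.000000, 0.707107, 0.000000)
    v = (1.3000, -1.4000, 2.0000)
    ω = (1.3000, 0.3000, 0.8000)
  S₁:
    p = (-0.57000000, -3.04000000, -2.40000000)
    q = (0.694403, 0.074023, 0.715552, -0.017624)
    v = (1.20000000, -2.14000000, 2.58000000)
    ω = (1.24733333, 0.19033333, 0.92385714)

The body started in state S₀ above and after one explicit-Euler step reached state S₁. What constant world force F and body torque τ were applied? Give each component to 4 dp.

v₁ − v₀ = (-0.10000000, -0.74000000, 0.58000000)
applied force F = (-0.5000, -3.7000, 2.9000)
rate change Δω = (-0.05266667, -0.10966667, 0.12385714)
I·α + gyro = (-0.0900, -0.0900, 0.1500)

F = (-0.5000, -3.7000, 2.9000)
τ = (-0.0900, -0.0900, 0.1500)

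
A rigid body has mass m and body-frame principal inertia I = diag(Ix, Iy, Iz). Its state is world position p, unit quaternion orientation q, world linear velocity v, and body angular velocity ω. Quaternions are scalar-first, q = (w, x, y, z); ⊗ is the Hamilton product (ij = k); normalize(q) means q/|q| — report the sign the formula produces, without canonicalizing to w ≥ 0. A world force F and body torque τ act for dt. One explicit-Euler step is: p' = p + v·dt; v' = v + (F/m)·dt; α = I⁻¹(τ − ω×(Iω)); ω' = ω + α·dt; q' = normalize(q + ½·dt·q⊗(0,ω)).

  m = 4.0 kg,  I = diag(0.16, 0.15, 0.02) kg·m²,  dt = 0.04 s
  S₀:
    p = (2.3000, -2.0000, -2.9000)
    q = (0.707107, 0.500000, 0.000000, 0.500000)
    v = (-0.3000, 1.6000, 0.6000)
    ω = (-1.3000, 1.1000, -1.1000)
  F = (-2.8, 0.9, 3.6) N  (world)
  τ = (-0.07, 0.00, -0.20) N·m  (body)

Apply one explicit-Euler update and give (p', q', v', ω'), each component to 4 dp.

p' = (2.2880, -1.9360, -2.8760)
q' = (0.7305, 0.4702, 0.0135, 0.4950)
v' = (-0.3280, 1.6090, 0.6360)
ω' = (-1.3568, 1.0466, -1.5286)

a = F/m = (-0.7000, 0.2250, 0.9000)
new position p' = (2.2880, -1.9360, -2.8760)
new velocity v' = (-0.3280, 1.6090, 0.6360)
ω×(Iω) gyroscopic = (0.1573, 0.2002, 0.0143)
α = I⁻¹(τ − ω×Iω) = (-1.4206, -1.3347, -10.7150)
ω' = ω + α·dt = (-1.3568, 1.0466, -1.5286)
q⊗(0,ω) = (1.2000000, -1.4692391, 0.6778177, -0.2278177)
q' = normalize(q + ½dt·q⊗(0,ω)) = (0.7305, 0.4702, 0.0135, 0.4950)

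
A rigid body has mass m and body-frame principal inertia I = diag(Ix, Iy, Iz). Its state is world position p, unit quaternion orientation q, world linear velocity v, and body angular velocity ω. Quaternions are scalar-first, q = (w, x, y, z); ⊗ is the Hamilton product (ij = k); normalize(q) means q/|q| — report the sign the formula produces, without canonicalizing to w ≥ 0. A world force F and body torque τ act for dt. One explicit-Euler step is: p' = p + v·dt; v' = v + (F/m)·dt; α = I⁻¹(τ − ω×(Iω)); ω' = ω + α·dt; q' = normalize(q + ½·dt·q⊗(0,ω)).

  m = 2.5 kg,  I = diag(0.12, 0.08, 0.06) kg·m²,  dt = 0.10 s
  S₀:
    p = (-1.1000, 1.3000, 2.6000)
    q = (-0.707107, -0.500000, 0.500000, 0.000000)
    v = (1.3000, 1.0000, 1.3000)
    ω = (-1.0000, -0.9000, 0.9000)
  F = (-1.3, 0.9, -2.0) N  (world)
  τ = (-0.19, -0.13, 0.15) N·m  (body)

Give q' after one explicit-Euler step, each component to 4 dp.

Hamilton product q⊗(0,ω) = (-0.0500000, 1.1571070, 1.0863963, 0.3136037)
updated quaternion q' = (-0.7073, -0.4407, 0.5525, 0.0156)

q' = (-0.7073, -0.4407, 0.5525, 0.0156)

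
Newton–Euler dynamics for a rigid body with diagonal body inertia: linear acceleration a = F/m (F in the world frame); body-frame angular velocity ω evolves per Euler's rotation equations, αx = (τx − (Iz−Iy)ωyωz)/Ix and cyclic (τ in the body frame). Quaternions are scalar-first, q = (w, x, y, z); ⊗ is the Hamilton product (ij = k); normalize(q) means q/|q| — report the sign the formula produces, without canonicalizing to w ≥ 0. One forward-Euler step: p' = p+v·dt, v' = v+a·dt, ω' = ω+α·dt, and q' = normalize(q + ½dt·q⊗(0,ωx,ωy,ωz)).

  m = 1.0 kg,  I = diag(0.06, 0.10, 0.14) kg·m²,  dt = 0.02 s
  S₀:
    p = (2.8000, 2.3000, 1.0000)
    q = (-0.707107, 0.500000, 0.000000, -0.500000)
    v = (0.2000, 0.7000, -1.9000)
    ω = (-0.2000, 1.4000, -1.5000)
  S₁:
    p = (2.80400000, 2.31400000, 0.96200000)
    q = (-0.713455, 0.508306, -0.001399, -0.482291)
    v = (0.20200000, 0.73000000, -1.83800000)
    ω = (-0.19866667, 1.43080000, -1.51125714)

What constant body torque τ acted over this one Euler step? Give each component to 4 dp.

τ = (-0.0800, 0.1300, -0.0900)

ω₁ − ω₀ = (0.00133333, 0.03080000, -0.01125714)
gyro term ω₀×Iω₀ = (-0.0840, -0.0240, -0.0112)
applied torque τ = (-0.0800, 0.1300, -0.0900)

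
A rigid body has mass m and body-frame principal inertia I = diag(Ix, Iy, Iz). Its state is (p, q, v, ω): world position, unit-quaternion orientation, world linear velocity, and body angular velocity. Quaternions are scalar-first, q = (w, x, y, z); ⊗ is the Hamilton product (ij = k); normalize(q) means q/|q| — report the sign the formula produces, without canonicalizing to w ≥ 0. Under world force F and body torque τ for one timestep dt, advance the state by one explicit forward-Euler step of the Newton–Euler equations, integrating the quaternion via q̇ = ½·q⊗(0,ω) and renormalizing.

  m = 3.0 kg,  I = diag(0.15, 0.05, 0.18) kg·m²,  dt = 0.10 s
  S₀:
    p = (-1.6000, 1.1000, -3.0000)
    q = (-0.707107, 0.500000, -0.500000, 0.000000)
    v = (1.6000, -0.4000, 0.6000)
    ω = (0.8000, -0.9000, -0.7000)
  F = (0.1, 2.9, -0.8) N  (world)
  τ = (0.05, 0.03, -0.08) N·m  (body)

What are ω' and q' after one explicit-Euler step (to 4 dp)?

(τ − ω×Iω)/I = (-0.2127, 0.2640, -0.8444)
new body rate ω' = (0.7787, -0.8736, -0.7844)
2q̇ = q⊗(0,ω) = (-0.8500000, -0.2156856, 0.9863963, 0.4449749)
q' = normalize(q + ½dt·q⊗(0,ω)) = (-0.7478, 0.4880, -0.4496, 0.0222)

ω' = (0.7787, -0.8736, -0.7844)
q' = (-0.7478, 0.4880, -0.4496, 0.0222)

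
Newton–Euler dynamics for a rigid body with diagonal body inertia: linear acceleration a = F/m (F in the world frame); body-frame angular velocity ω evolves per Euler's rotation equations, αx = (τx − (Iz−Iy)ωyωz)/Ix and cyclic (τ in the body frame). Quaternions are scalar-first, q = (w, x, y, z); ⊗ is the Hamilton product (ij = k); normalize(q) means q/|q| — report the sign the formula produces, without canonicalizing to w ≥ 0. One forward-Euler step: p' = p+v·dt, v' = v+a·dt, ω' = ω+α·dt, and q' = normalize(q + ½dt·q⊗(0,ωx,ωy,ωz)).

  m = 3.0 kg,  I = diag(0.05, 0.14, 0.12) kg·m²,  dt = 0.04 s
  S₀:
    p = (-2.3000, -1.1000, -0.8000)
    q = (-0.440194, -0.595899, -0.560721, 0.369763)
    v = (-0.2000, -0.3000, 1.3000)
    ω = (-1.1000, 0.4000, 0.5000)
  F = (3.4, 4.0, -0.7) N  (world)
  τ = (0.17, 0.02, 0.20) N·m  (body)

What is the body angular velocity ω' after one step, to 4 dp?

ω' = (-0.9608, 0.3947, 0.5799)

precession coupling ω×(Iω) = (-0.0040, 0.0385, -0.0396)
angular accel α = (3.4800, -0.1321, 1.9967)
ω + α·dt = (-0.9608, 0.3947, 0.5799)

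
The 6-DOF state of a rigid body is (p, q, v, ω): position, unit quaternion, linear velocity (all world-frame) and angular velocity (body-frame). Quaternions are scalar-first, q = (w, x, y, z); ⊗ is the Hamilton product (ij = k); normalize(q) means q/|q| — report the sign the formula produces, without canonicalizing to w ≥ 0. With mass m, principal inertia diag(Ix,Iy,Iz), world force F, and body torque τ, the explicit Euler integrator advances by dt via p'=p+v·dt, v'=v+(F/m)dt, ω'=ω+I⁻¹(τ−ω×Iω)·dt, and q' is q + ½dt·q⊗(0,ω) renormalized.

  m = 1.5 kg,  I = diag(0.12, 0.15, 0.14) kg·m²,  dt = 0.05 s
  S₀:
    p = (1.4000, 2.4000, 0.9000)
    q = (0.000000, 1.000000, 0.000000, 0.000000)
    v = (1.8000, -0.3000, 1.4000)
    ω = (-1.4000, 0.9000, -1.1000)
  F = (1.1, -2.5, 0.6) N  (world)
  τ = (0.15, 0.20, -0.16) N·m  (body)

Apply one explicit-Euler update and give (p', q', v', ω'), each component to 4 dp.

a = (0.7333, -1.6667, 0.4000)
new position p' = (1.4900, 2.3850, 0.9700)
v' = v + a·dt = (1.8367, -0.3833, 1.4200)
gyro term ω×Iω = (0.0099, -0.0308, -0.0378)
α = I⁻¹(τ − ω×Iω) = (1.1675, 1.5387, -0.8729)
new body rate ω' = (-1.3416, 0.9769, -1.1436)
Hamilton product q⊗(0,ω) = (1.4000000, 0.0000000, 1.1000000, 0.9000000)
q + ½dt·q⊗(0,ω), renormalized = (0.0350, 0.9988, 0.0275, 0.0225)

p' = (1.4900, 2.3850, 0.9700)
q' = (0.0350, 0.9988, 0.0275, 0.0225)
v' = (1.8367, -0.3833, 1.4200)
ω' = (-1.3416, 0.9769, -1.1436)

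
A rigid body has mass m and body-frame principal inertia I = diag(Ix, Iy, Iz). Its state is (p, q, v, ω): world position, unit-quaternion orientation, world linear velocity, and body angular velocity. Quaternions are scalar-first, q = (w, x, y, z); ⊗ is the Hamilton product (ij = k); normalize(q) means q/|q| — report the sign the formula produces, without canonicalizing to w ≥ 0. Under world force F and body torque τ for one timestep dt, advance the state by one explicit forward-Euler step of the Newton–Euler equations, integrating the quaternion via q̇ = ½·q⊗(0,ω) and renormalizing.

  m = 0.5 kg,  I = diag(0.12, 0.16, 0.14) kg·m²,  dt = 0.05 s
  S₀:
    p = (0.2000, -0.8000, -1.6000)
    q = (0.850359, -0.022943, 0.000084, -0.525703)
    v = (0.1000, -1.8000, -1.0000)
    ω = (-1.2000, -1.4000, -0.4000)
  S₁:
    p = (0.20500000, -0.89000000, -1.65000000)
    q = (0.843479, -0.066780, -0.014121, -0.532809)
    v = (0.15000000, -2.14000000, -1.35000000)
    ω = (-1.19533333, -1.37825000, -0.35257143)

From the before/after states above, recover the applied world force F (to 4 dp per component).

Δv = v₁−v₀ = (0.05000000, -0.34000000, -0.35000000)
F = m·Δv/dt = (0.5000, -3.4000, -3.5000)

F = (0.5000, -3.4000, -3.5000)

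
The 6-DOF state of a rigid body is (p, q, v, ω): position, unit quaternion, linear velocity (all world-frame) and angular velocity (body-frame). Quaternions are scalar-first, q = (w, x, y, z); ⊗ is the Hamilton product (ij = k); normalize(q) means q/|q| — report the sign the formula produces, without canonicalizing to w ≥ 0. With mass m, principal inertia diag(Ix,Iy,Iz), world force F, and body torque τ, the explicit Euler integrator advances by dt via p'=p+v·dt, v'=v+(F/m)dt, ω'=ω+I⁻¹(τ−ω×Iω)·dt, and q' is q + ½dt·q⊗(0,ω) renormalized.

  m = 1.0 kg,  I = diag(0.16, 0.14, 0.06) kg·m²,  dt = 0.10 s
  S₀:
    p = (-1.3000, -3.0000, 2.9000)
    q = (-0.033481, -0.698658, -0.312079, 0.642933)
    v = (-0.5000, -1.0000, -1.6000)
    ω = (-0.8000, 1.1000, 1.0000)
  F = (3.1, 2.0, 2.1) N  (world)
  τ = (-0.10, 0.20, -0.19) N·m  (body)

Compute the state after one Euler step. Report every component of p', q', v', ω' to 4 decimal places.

precession coupling ω×(Iω) = (-0.0880, -0.0800, 0.0176)
α = I⁻¹(τ − ω×Iω) = (-0.0750, 2.0000, -3.4600)
new body rate ω' = (-0.8075, 1.3000, 0.6540)
q⊗(0,ω) = (-0.8585725, -0.9925205, 0.1474825, -1.0516680)
q + ½dt·q⊗(0,ω), renormalized = (-0.0761, -0.7456, -0.3036, 0.5883)
a = F/m = (3.1000, 2.0000, 2.1000)
p + v·dt = (-1.3500, -3.1000, 2.7400)
v + (F/m)dt = (-0.1900, -0.8000, -1.3900)

p' = (-1.3500, -3.1000, 2.7400)
q' = (-0.0761, -0.7456, -0.3036, 0.5883)
v' = (-0.1900, -0.8000, -1.3900)
ω' = (-0.8075, 1.3000, 0.6540)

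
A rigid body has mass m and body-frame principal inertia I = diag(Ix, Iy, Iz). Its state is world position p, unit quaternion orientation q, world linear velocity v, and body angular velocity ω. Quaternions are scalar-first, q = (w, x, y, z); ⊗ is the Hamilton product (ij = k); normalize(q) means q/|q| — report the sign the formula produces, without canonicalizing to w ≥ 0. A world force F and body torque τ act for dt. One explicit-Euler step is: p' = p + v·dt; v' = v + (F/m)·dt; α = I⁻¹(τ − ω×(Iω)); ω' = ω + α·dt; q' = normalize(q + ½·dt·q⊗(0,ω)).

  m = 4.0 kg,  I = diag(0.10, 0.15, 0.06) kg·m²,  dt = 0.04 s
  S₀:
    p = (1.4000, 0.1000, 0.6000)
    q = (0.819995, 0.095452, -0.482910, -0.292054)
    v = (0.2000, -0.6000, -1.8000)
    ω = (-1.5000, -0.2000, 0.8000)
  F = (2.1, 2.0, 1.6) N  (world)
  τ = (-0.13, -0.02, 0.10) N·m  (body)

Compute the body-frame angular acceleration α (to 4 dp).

ω×(Iω) gyroscopic = (0.0144, -0.0480, 0.0150)
angular accel α = (-1.4440, 0.1867, 1.4167)

α = (-1.4440, 0.1867, 1.4167)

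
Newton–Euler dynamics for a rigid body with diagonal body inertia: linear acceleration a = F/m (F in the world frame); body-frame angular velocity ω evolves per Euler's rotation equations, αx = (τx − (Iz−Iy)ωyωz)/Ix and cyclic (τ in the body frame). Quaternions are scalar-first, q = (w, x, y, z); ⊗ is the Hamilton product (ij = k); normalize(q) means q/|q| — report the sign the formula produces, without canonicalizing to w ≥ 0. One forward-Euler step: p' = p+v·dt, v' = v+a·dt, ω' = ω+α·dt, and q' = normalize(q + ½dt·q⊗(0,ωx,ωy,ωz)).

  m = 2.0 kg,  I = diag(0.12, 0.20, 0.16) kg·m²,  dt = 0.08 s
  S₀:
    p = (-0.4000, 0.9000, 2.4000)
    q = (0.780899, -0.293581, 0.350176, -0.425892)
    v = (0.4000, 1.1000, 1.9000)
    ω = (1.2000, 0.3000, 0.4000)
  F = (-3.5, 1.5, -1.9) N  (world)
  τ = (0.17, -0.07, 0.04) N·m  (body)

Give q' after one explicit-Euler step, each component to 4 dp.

q' = (0.7965, -0.2451, 0.3433, -0.4331)

q⊗(0,ω) = (0.4176012, 1.2049168, -0.1593683, -0.1959259)
updated quaternion q' = (0.7965, -0.2451, 0.3433, -0.4331)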